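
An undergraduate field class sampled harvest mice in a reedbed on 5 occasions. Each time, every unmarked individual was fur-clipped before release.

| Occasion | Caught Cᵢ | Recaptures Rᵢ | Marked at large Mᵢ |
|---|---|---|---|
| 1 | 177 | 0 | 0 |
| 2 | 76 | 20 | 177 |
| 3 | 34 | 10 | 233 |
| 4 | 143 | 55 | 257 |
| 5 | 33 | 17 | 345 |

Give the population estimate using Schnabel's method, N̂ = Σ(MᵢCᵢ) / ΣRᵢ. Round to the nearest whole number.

N ≈ 681

Σ MᵢCᵢ = 0·177 + 177·76 + 233·34 + 257·143 + 345·33 = 0 + 13452 + 7922 + 36751 + 11385 = 69510
Σ Rᵢ = 0 + 20 + 10 + 55 + 17 = 102
N̂ = 69510 / 102 ≈ 681.47 → 681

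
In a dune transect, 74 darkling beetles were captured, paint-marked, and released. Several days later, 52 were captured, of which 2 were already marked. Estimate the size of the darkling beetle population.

N = 1924

If marked individuals mix randomly, R/C ≈ M/N, giving N ≈ M·C/R.
N = (74 × 52) / 2 = 3848 / 2 = 1924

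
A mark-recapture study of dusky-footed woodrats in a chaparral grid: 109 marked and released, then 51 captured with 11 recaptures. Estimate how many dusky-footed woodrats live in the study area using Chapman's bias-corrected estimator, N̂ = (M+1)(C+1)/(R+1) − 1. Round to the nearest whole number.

N̂ = (109+1)(51+1)/(11+1) − 1 = 110·52/12 − 1
= 5720/12 − 1 ≈ 476.7 − 1 ≈ 475.7 → 476

N ≈ 476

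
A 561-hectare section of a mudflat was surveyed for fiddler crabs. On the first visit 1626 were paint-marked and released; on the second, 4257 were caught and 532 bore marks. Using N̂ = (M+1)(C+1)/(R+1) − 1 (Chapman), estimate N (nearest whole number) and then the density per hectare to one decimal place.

N̂ = 1627·4258/533 − 1 = 6927766/533 − 1 ≈ 12996.7 → 12997
Density = N̂ / area = 12997 / 561 ≈ 23.17 → 23.2 per hectare

density ≈ 23.2 fiddler crabs per hectare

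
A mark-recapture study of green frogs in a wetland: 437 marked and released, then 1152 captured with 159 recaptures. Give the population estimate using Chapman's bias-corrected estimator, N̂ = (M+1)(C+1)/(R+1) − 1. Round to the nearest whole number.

N̂ = (437+1)(1152+1)/(159+1) − 1 = 438·1153/160 − 1
= 505014/160 − 1 ≈ 3156.3 − 1 ≈ 3155.3 → 3155

N ≈ 3155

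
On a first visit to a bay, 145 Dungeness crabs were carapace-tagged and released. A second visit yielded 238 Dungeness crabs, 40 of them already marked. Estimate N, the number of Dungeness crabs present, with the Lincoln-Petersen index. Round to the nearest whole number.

If marked individuals mix randomly, R/C ≈ M/N, giving N ≈ M·C/R.
N = (145 × 238) / 40 = 34510 / 40 ≈ 862.8 → 863

N ≈ 863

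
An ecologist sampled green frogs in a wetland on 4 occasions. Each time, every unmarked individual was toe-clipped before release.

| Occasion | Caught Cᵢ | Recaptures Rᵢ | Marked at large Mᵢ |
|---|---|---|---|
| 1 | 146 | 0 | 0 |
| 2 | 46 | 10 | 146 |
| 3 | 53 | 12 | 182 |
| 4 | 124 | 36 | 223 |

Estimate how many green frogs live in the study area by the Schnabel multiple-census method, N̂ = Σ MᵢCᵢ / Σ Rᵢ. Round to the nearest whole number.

N ≈ 759

Σ MᵢCᵢ = 0·146 + 146·46 + 182·53 + 223·124 = 0 + 6716 + 9646 + 27652 = 44014
Σ Rᵢ = 0 + 10 + 12 + 36 = 58
N̂ = 44014 / 58 ≈ 758.9 → 759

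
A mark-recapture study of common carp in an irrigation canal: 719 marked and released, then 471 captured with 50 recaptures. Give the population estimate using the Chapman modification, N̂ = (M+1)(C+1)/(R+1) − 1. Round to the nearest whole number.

N ≈ 6663

N̂ = (719+1)(471+1)/(50+1) − 1 = 720·472/51 − 1
= 339840/51 − 1 ≈ 6663.5 − 1 ≈ 6662.5 → 6663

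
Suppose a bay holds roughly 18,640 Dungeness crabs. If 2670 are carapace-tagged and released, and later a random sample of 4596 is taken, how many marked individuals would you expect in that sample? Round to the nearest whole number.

expected recaptures ≈ 658

Expected recaptures E[R] = M·C / N.
E[R] = 2670 × 4596 / 18640 = 12271320 / 18640 ≈ 658.3 → 658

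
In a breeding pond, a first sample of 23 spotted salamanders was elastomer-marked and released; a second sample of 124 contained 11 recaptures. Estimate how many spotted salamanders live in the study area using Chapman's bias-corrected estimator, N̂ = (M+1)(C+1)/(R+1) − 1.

N̂ = (23+1)(124+1)/(11+1) − 1 = 24·125/12 − 1
= 3000/12 − 1 = 250 − 1 = 249

N = 249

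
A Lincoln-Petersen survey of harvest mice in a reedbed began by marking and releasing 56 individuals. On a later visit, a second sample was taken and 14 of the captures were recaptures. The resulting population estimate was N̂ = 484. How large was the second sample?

From N = M·C/R: C = N·R / M = 484·14 / 56 = 6776 / 56 = 121.

C = 121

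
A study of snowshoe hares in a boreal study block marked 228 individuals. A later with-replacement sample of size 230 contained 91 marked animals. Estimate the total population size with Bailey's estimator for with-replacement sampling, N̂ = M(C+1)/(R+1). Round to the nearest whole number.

N̂ = 228·(230+1)/(91+1) = 228·231/92 = 52668/92 ≈ 572.48 → 572

N ≈ 572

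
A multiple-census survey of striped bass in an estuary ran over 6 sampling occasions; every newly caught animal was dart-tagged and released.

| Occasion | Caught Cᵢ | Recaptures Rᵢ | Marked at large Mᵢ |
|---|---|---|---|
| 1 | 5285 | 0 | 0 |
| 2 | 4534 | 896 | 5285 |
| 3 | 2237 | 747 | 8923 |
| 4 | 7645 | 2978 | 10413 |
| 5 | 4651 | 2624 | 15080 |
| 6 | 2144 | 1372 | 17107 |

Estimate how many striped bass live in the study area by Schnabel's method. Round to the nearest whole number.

Σ MᵢCᵢ = 0·5285 + 5285·4534 + 8923·2237 + 10413·7645 + 15080·4651 + 17107·2144 = 0 + 23962190 + 19960751 + 79607385 + 70137080 + 36677408 = 230344814
Σ Rᵢ = 0 + 896 + 747 + 2978 + 2624 + 1372 = 8617
N̂ = 230344814 / 8617 ≈ 26731.4 → 26731

N ≈ 26,731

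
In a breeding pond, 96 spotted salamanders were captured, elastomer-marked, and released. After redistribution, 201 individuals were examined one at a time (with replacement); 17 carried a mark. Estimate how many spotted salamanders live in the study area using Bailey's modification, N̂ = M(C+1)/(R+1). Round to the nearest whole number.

N ≈ 1077

N̂ = 96·(201+1)/(17+1) = 96·202/18 = 19392/18 ≈ 1077.3 → 1077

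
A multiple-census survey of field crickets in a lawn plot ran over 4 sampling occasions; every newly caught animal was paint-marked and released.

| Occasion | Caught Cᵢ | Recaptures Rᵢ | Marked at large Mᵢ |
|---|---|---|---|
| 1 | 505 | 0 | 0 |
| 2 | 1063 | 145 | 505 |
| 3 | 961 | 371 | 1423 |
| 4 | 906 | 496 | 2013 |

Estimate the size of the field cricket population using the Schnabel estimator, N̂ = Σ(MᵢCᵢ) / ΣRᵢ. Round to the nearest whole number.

Σ MᵢCᵢ = 0·505 + 505·1063 + 1423·961 + 2013·906 = 0 + 536815 + 1367503 + 1823778 = 3728096
Σ Rᵢ = 0 + 145 + 371 + 496 = 1012
N̂ = 3728096 / 1012 ≈ 3683.9 → 3684

N ≈ 3684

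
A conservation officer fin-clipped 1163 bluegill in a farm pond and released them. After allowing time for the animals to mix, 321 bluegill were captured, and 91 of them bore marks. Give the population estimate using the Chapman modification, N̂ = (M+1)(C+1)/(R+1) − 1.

N = 4073

N̂ = (1163+1)(321+1)/(91+1) − 1 = 1164·322/92 − 1
= 374808/92 − 1 = 4074 − 1 = 4073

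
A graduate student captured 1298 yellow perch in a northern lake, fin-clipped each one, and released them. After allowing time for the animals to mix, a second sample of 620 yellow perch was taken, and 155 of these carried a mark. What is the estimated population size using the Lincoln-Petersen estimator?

N = 5192

N = (1298 × 620) / 155 = 804760 / 155 = 5192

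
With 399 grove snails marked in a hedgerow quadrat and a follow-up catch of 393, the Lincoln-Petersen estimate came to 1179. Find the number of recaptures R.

R = 133

From N = M·C/R: R = M·C / N = 399·393 / 1179 = 156807 / 1179 = 133.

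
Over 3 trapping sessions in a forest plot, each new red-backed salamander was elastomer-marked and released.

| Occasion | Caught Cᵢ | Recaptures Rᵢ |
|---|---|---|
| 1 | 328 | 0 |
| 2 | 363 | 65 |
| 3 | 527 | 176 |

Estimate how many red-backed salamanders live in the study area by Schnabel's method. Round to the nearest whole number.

Marked at large before each occasion: Mᵢ = Σⱼ<ᵢ (Cⱼ − Rⱼ) → M1=0, M2=328, M3=626
Σ MᵢCᵢ = 0·328 + 328·363 + 626·527 = 0 + 119064 + 329902 = 448966
Σ Rᵢ = 0 + 65 + 176 = 241
N̂ = 448966 / 241 ≈ 1862.9 → 1863

N ≈ 1863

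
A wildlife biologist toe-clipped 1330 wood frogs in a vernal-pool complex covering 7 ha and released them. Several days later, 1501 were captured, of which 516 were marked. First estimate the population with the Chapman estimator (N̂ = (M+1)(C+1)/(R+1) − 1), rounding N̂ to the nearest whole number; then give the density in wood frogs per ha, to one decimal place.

density ≈ 552.3 wood frogs per ha

N̂ = 1331·1502/517 − 1 = 1999162/517 − 1 ≈ 3865.9 → 3866
Density = N̂ / area = 3866 / 7 ≈ 552.29 → 552.3 per ha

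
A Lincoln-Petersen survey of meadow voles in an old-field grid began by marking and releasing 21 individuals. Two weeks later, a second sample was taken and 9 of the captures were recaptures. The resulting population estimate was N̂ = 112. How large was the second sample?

From N = M·C/R: C = N·R / M = 112·9 / 21 = 1008 / 21 = 48.

C = 48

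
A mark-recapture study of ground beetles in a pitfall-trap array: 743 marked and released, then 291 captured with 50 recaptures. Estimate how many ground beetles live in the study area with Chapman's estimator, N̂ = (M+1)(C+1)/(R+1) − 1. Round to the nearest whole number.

N̂ = (743+1)(291+1)/(50+1) − 1 = 744·292/51 − 1
= 217248/51 − 1 ≈ 4259.8 − 1 ≈ 4258.8 → 4259

N ≈ 4259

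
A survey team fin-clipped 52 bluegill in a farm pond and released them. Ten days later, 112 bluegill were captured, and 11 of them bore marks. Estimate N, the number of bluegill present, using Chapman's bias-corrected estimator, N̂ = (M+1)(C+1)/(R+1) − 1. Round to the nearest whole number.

N ≈ 498

N̂ = (52+1)(112+1)/(11+1) − 1 = 53·113/12 − 1
= 5989/12 − 1 ≈ 499.1 − 1 ≈ 498.1 → 498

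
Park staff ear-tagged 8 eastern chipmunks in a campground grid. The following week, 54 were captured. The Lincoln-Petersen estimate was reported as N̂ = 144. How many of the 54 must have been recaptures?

R = 3

From N = M·C/R: R = M·C / N = 8·54 / 144 = 432 / 144 = 3.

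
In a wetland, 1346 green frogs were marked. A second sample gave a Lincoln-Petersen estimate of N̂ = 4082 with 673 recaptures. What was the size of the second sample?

C = 2041

From N = M·C/R: C = N·R / M = 4082·673 / 1346 = 2747186 / 1346 = 2041.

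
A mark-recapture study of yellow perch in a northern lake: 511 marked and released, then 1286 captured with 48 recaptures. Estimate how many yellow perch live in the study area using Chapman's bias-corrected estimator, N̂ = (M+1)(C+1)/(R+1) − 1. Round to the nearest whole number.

N̂ = (511+1)(1286+1)/(48+1) − 1 = 512·1287/49 − 1
= 658944/49 − 1 ≈ 13447.8 − 1 ≈ 13446.8 → 13447

N ≈ 13,447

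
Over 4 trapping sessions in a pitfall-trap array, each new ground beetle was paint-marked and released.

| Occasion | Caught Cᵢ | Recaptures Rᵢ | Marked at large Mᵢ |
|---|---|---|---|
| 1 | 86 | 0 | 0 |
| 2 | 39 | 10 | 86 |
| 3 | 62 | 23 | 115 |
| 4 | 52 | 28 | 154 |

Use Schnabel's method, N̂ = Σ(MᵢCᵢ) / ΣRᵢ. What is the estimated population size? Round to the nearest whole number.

N ≈ 303

Σ MᵢCᵢ = 0·86 + 86·39 + 115·62 + 154·52 = 0 + 3354 + 7130 + 8008 = 18492
Σ Rᵢ = 0 + 10 + 23 + 28 = 61
N̂ = 18492 / 61 ≈ 303.1 → 303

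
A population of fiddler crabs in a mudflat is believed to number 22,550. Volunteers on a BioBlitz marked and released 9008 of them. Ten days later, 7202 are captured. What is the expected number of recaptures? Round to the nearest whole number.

expected recaptures ≈ 2877

Expected recaptures E[R] = M·C / N.
E[R] = 9008 × 7202 / 22550 = 64875616 / 22550 ≈ 2877.0 → 2877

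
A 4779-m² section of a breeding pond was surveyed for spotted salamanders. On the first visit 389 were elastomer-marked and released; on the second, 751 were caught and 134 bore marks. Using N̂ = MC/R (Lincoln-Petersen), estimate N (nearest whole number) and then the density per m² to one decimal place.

N̂ = 389·751/134 = 292139/134 ≈ 2180.1 → 2180
Density = N̂ / area = 2180 / 4779 ≈ 0.46 → 0.5 per m²

density ≈ 0.5 spotted salamanders per m²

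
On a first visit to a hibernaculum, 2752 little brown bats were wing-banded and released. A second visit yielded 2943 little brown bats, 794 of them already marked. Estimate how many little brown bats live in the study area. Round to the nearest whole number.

N ≈ 10,200

N = (2752 × 2943) / 794 = 8099136 / 794 ≈ 10200.4 → 10200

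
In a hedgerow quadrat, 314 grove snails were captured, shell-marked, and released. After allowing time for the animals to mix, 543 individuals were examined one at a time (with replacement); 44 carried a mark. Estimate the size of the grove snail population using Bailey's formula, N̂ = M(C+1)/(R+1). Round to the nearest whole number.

N̂ = 314·(543+1)/(44+1) = 314·544/45 = 170816/45 ≈ 3795.9 → 3796

N ≈ 3796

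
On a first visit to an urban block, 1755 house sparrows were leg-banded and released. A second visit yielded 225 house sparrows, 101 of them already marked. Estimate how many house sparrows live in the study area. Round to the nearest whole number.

N = (1755 × 225) / 101 = 394875 / 101 ≈ 3909.7 → 3910

N ≈ 3910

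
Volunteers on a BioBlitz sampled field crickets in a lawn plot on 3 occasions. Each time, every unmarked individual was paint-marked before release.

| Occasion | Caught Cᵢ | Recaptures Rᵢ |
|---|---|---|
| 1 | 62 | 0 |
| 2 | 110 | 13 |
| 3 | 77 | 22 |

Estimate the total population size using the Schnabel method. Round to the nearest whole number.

N ≈ 545

Marked at large before each occasion: Mᵢ = Σⱼ<ᵢ (Cⱼ − Rⱼ) → M1=0, M2=62, M3=159
Σ MᵢCᵢ = 0·62 + 62·110 + 159·77 = 0 + 6820 + 12243 = 19063
Σ Rᵢ = 0 + 13 + 22 = 35
N̂ = 19063 / 35 ≈ 544.7 → 545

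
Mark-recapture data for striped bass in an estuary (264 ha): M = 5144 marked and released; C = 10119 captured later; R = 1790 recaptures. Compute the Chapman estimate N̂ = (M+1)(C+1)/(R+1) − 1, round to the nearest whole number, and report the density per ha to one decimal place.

density ≈ 110.1 striped bass per ha

N̂ = 5145·10120/1791 − 1 = 52067400/1791 − 1 ≈ 29070.7 → 29071
Density = N̂ / area = 29071 / 264 ≈ 110.12 → 110.1 per ha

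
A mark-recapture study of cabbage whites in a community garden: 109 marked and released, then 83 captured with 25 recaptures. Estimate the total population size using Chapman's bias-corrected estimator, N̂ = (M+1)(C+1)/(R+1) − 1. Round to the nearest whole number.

N̂ = (109+1)(83+1)/(25+1) − 1 = 110·84/26 − 1
= 9240/26 − 1 ≈ 355.4 − 1 ≈ 354.4 → 354

N ≈ 354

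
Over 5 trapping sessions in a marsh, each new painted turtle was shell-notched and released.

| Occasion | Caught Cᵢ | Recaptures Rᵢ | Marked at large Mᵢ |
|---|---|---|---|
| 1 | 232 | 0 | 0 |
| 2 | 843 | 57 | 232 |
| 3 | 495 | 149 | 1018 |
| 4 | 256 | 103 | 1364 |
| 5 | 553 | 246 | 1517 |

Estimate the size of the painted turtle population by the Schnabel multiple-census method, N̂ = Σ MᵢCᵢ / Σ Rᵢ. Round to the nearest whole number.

N ≈ 3401

Σ MᵢCᵢ = 0·232 + 232·843 + 1018·495 + 1364·256 + 1517·553 = 0 + 195576 + 503910 + 349184 + 838901 = 1887571
Σ Rᵢ = 0 + 57 + 149 + 103 + 246 = 555
N̂ = 1887571 / 555 ≈ 3401.0 → 3401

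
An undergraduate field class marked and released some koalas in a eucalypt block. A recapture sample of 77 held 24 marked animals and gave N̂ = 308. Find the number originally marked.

From N = M·C/R: M = N·R / C = 308·24 / 77 = 7392 / 77 = 96.

M = 96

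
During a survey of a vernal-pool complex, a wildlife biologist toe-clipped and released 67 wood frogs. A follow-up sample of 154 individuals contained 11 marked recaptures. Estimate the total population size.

If marked individuals mix randomly, R/C ≈ M/N, giving N ≈ M·C/R.
N = (67 × 154) / 11 = 10318 / 11 = 938

N = 938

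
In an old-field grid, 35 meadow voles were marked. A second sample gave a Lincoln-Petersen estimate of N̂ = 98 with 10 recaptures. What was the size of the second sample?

C = 28

From N = M·C/R: C = N·R / M = 98·10 / 35 = 980 / 35 = 28.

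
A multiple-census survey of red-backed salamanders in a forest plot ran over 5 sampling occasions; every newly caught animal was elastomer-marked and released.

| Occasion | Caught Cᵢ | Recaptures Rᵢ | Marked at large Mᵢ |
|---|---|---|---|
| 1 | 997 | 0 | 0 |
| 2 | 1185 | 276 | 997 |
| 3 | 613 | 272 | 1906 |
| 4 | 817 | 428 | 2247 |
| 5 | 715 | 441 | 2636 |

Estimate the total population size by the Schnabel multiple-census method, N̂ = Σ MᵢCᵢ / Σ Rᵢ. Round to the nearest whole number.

Σ MᵢCᵢ = 0·997 + 997·1185 + 1906·613 + 2247·817 + 2636·715 = 0 + 1181445 + 1168378 + 1835799 + 1884740 = 6070362
Σ Rᵢ = 0 + 276 + 272 + 428 + 441 = 1417
N̂ = 6070362 / 1417 ≈ 4284.0 → 4284

N ≈ 4284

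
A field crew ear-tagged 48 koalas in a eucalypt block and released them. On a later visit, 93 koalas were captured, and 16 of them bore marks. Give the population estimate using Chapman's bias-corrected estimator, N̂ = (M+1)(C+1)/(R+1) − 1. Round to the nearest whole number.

N ≈ 270

N̂ = (48+1)(93+1)/(16+1) − 1 = 49·94/17 − 1
= 4606/17 − 1 ≈ 270.9 − 1 ≈ 269.9 → 270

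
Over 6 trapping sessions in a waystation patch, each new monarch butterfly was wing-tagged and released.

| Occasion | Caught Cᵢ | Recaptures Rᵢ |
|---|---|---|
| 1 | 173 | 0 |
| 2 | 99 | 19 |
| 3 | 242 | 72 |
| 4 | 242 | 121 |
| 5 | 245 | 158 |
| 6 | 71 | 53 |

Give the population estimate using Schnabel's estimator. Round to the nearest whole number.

N ≈ 848

Marked at large before each occasion: Mᵢ = Σⱼ<ᵢ (Cⱼ − Rⱼ) → M1=0, M2=173, M3=253, M4=423, M5=544, M6=631
Σ MᵢCᵢ = 0·173 + 173·99 + 253·242 + 423·242 + 544·245 + 631·71 = 0 + 17127 + 61226 + 102366 + 133280 + 44801 = 358800
Σ Rᵢ = 0 + 19 + 72 + 121 + 158 + 53 = 423
N̂ = 358800 / 423 ≈ 848.2 → 848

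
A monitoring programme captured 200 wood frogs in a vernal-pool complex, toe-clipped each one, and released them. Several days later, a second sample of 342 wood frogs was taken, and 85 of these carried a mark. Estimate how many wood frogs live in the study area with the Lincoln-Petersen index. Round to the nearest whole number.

If marked individuals mix randomly, R/C ≈ M/N, giving N ≈ M·C/R.
N = (200 × 342) / 85 = 68400 / 85 ≈ 804.7 → 805

N ≈ 805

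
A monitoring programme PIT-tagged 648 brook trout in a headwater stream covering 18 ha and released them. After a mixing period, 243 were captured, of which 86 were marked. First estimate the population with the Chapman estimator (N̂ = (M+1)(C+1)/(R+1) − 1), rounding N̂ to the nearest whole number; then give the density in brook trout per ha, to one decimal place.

density ≈ 101.1 brook trout per ha

N̂ = 649·244/87 − 1 = 158356/87 − 1 ≈ 1819.2 → 1819
Density = N̂ / area = 1819 / 18 ≈ 101.06 → 101.1 per ha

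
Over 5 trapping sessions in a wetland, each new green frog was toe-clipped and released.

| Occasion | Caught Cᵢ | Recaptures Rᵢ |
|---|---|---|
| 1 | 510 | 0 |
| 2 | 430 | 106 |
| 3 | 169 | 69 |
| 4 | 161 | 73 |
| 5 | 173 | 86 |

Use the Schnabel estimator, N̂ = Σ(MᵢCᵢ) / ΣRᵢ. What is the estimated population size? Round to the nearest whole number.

N ≈ 2058

Marked at large before each occasion: Mᵢ = Σⱼ<ᵢ (Cⱼ − Rⱼ) → M1=0, M2=510, M3=834, M4=934, M5=1022
Σ MᵢCᵢ = 0·510 + 510·430 + 834·169 + 934·161 + 1022·173 = 0 + 219300 + 140946 + 150374 + 176806 = 687426
Σ Rᵢ = 0 + 106 + 69 + 73 + 86 = 334
N̂ = 687426 / 334 ≈ 2058.2 → 2058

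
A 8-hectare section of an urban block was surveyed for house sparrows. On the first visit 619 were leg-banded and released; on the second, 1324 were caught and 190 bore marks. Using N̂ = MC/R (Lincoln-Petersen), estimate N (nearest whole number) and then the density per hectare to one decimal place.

density ≈ 539.1 house sparrows per hectare

N̂ = 619·1324/190 = 819556/190 ≈ 4313.45 → 4313
Density = N̂ / area = 4313 / 8 ≈ 539.12 → 539.1 per hectare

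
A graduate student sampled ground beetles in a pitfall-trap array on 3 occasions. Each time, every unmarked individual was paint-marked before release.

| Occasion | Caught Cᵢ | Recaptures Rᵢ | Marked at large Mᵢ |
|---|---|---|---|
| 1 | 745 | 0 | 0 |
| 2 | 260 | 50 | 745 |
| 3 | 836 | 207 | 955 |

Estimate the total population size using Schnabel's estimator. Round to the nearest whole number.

Σ MᵢCᵢ = 0·745 + 745·260 + 955·836 = 0 + 193700 + 798380 = 992080
Σ Rᵢ = 0 + 50 + 207 = 257
N̂ = 992080 / 257 ≈ 3860.2 → 3860

N ≈ 3860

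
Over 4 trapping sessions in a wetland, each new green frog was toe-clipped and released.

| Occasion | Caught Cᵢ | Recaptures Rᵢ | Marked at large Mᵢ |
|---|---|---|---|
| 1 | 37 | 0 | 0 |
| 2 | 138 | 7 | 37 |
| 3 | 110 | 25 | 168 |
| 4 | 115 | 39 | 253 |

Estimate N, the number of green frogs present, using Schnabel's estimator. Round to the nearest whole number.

N ≈ 742

Σ MᵢCᵢ = 0·37 + 37·138 + 168·110 + 253·115 = 0 + 5106 + 18480 + 29095 = 52681
Σ Rᵢ = 0 + 7 + 25 + 39 = 71
N̂ = 52681 / 71 ≈ 742.0 → 742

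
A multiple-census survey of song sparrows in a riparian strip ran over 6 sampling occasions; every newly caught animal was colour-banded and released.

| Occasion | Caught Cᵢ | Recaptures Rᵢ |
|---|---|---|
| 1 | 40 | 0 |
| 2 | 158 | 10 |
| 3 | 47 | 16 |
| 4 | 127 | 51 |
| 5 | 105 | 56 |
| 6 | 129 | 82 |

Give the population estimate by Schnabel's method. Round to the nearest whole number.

Marked at large before each occasion: Mᵢ = Σⱼ<ᵢ (Cⱼ − Rⱼ) → M1=0, M2=40, M3=188, M4=219, M5=295, M6=344
Σ MᵢCᵢ = 0·40 + 40·158 + 188·47 + 219·127 + 295·105 + 344·129 = 0 + 6320 + 8836 + 27813 + 30975 + 44376 = 118320
Σ Rᵢ = 0 + 10 + 16 + 51 + 56 + 82 = 215
N̂ = 118320 / 215 ≈ 550.3 → 550

N ≈ 550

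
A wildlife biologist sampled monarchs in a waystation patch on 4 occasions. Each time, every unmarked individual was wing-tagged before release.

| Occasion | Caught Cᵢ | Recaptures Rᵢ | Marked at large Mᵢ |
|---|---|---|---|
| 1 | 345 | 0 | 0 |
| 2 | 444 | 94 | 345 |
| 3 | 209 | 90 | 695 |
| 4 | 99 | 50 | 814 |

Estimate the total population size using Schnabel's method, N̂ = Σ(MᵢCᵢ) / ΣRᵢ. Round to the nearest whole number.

N ≈ 1620

Σ MᵢCᵢ = 0·345 + 345·444 + 695·209 + 814·99 = 0 + 153180 + 145255 + 80586 = 379021
Σ Rᵢ = 0 + 94 + 90 + 50 = 234
N̂ = 379021 / 234 ≈ 1619.7 → 1620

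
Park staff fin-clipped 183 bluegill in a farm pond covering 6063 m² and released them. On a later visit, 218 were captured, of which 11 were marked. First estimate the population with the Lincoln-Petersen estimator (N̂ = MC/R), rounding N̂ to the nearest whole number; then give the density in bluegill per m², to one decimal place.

density ≈ 0.6 bluegill per m²

N̂ = 183·218/11 = 39894/11 ≈ 3626.7 → 3627
Density = N̂ / area = 3627 / 6063 ≈ 0.60 → 0.6 per m²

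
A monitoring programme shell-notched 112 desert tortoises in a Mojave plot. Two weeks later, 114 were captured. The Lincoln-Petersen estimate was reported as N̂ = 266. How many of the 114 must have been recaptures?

From N = M·C/R: R = M·C / N = 112·114 / 266 = 12768 / 266 = 48.

R = 48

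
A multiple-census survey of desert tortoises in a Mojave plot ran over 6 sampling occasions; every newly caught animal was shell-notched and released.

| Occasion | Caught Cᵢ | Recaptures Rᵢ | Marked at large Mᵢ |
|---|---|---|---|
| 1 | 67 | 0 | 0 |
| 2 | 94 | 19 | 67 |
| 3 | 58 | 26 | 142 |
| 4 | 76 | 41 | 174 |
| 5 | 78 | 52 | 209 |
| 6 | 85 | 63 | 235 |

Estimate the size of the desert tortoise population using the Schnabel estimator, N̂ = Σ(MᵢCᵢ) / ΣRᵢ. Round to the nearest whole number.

N ≈ 319

Σ MᵢCᵢ = 0·67 + 67·94 + 142·58 + 174·76 + 209·78 + 235·85 = 0 + 6298 + 8236 + 13224 + 16302 + 19975 = 64035
Σ Rᵢ = 0 + 19 + 26 + 41 + 52 + 63 = 201
N̂ = 64035 / 201 ≈ 318.6 → 319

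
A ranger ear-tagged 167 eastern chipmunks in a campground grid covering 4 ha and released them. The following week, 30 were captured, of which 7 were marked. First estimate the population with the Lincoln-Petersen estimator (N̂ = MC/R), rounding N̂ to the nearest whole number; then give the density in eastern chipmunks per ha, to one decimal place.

N̂ = 167·30/7 = 5010/7 ≈ 715.7 → 716
Density = N̂ / area = 716 / 4 = 179.0 per ha

density ≈ 179.0 eastern chipmunks per ha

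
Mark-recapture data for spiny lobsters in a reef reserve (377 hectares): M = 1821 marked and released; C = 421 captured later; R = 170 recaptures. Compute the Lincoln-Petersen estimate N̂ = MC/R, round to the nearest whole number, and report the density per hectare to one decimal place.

N̂ = 1821·421/170 = 766641/170 ≈ 4509.7 → 4510
Density = N̂ / area = 4510 / 377 ≈ 11.96 → 12.0 per hectare

density ≈ 12.0 spiny lobsters per hectare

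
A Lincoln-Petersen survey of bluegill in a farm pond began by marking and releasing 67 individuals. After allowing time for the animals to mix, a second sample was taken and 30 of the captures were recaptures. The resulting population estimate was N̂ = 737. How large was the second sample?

C = 330

From N = M·C/R: C = N·R / M = 737·30 / 67 = 22110 / 67 = 330.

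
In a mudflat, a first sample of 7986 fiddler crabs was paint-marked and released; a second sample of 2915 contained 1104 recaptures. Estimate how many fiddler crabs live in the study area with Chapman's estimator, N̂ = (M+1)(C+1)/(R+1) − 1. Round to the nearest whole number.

N̂ = (7986+1)(2915+1)/(1104+1) − 1 = 7987·2916/1105 − 1
= 23290092/1105 − 1 ≈ 21077.0 − 1 ≈ 21076.0 → 21076

N ≈ 21,076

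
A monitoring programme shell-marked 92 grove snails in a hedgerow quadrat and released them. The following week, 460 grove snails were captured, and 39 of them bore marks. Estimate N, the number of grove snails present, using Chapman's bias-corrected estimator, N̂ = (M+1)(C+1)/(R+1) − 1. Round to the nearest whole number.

N̂ = (92+1)(460+1)/(39+1) − 1 = 93·461/40 − 1
= 42873/40 − 1 ≈ 1071.8 − 1 ≈ 1070.8 → 1071

N ≈ 1071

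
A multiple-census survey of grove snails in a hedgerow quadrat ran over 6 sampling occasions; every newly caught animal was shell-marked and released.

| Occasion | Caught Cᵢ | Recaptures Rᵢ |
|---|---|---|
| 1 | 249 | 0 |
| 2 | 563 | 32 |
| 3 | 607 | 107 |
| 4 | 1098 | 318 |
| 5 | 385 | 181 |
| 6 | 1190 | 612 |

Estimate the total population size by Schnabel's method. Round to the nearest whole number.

N ≈ 4405

Marked at large before each occasion: Mᵢ = Σⱼ<ᵢ (Cⱼ − Rⱼ) → M1=0, M2=249, M3=780, M4=1280, M5=2060, M6=2264
Σ MᵢCᵢ = 0·249 + 249·563 + 780·607 + 1280·1098 + 2060·385 + 2264·1190 = 0 + 140187 + 473460 + 1405440 + 793100 + 2694160 = 5506347
Σ Rᵢ = 0 + 32 + 107 + 318 + 181 + 612 = 1250
N̂ = 5506347 / 1250 ≈ 4405.1 → 4405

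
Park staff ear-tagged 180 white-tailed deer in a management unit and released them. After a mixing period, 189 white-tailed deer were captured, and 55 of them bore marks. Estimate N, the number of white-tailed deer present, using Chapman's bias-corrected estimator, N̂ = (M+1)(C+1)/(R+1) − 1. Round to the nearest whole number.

N̂ = (180+1)(189+1)/(55+1) − 1 = 181·190/56 − 1
= 34390/56 − 1 ≈ 614.1 − 1 ≈ 613.1 → 613

N ≈ 613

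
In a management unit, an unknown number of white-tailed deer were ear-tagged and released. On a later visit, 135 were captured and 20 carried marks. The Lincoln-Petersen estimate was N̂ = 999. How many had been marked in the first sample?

From N = M·C/R: M = N·R / C = 999·20 / 135 = 19980 / 135 = 148.

M = 148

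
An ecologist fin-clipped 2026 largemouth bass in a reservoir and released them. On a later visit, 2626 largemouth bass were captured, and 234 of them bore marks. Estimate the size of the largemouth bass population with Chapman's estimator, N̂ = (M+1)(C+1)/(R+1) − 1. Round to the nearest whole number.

N̂ = (2026+1)(2626+1)/(234+1) − 1 = 2027·2627/235 − 1
= 5324929/235 − 1 ≈ 22659.3 − 1 ≈ 22658.3 → 22658

N ≈ 22,658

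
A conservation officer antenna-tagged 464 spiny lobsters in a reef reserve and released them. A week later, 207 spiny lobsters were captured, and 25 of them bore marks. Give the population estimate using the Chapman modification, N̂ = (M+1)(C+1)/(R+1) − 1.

N = 3719

N̂ = (464+1)(207+1)/(25+1) − 1 = 465·208/26 − 1
= 96720/26 − 1 = 3720 − 1 = 3719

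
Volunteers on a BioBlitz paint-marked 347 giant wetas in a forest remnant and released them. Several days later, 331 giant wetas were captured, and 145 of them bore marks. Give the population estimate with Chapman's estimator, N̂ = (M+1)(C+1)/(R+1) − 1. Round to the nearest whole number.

N ≈ 790

N̂ = (347+1)(331+1)/(145+1) − 1 = 348·332/146 − 1
= 115536/146 − 1 ≈ 791.3 − 1 ≈ 790.3 → 790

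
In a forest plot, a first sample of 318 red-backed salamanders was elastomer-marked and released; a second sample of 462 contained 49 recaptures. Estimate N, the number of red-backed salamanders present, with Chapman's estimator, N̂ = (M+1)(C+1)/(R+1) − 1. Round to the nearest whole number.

N ≈ 2953

N̂ = (318+1)(462+1)/(49+1) − 1 = 319·463/50 − 1
= 147697/50 − 1 ≈ 2953.9 − 1 ≈ 2952.9 → 2953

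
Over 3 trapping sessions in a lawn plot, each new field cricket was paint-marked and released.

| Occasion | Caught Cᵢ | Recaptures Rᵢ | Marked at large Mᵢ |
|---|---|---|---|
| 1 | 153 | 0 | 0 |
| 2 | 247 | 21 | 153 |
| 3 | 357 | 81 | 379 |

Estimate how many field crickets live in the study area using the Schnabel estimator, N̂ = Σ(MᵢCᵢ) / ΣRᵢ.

Σ MᵢCᵢ = 0·153 + 153·247 + 379·357 = 0 + 37791 + 135303 = 173094
Σ Rᵢ = 0 + 21 + 81 = 102
N̂ = 173094 / 102 = 1697

N = 1697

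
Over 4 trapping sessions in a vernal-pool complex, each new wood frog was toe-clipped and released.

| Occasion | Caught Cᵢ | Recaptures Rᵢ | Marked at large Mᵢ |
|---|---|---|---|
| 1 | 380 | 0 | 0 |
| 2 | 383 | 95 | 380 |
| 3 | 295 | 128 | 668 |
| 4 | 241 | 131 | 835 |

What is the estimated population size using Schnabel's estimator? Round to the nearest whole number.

N ≈ 1536

Σ MᵢCᵢ = 0·380 + 380·383 + 668·295 + 835·241 = 0 + 145540 + 197060 + 201235 = 543835
Σ Rᵢ = 0 + 95 + 128 + 131 = 354
N̂ = 543835 / 354 ≈ 1536.3 → 1536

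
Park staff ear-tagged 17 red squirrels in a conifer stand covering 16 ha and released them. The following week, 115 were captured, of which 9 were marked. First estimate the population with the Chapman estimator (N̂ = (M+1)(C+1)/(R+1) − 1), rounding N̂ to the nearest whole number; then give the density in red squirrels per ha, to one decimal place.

N̂ = 18·116/10 − 1 = 2088/10 − 1 ≈ 207.8 → 208
Density = N̂ / area = 208 / 16 = 13.0 per ha

density ≈ 13.0 red squirrels per ha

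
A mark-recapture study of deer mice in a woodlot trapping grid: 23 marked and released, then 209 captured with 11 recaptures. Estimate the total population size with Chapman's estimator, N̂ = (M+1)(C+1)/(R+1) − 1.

N̂ = (23+1)(209+1)/(11+1) − 1 = 24·210/12 − 1
= 5040/12 − 1 = 420 − 1 = 419

N = 419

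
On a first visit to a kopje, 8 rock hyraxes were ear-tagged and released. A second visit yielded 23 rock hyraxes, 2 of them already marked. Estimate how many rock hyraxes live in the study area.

Lincoln-Petersen assumes M/N = R/C, so N = M·C / R.
N = (8 × 23) / 2 = 184 / 2 = 92

N = 92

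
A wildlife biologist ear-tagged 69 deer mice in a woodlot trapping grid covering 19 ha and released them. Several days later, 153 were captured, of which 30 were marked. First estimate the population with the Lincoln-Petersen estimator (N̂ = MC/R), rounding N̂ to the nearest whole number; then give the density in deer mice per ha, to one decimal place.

density ≈ 18.5 deer mice per ha

N̂ = 69·153/30 = 10557/30 ≈ 351.9 → 352
Density = N̂ / area = 352 / 19 ≈ 18.53 → 18.5 per ha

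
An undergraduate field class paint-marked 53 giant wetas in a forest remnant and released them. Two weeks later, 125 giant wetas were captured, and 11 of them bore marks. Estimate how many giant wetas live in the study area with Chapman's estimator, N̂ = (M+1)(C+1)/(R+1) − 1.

N̂ = (53+1)(125+1)/(11+1) − 1 = 54·126/12 − 1
= 6804/12 − 1 = 567 − 1 = 566

N = 566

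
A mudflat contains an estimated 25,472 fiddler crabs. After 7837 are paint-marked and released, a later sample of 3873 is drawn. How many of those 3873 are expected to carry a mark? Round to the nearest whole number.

expected recaptures ≈ 1192

Expected recaptures E[R] = M·C / N.
E[R] = 7837 × 3873 / 25472 = 30352701 / 25472 ≈ 1191.6 → 1192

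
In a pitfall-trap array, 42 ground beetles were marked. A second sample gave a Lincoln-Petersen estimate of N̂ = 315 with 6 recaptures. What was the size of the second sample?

C = 45

From N = M·C/R: C = N·R / M = 315·6 / 42 = 1890 / 42 = 45.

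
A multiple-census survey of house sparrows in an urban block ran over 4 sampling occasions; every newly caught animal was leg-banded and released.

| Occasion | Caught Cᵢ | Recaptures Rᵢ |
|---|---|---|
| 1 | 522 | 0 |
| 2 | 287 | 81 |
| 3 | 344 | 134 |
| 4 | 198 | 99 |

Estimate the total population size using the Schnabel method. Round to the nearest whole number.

N ≈ 1866

Marked at large before each occasion: Mᵢ = Σⱼ<ᵢ (Cⱼ − Rⱼ) → M1=0, M2=522, M3=728, M4=938
Σ MᵢCᵢ = 0·522 + 522·287 + 728·344 + 938·198 = 0 + 149814 + 250432 + 185724 = 585970
Σ Rᵢ = 0 + 81 + 134 + 99 = 314
N̂ = 585970 / 314 ≈ 1866.1 → 1866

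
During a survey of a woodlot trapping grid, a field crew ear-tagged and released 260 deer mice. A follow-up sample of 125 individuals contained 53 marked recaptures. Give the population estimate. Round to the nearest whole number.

N ≈ 613

If marked individuals mix randomly, R/C ≈ M/N, giving N ≈ M·C/R.
N = (260 × 125) / 53 = 32500 / 53 ≈ 613.2 → 613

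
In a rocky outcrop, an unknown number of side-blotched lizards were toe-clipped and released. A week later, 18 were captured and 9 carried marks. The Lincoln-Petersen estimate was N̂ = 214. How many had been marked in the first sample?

From N = M·C/R: M = N·R / C = 214·9 / 18 = 1926 / 18 = 107.

M = 107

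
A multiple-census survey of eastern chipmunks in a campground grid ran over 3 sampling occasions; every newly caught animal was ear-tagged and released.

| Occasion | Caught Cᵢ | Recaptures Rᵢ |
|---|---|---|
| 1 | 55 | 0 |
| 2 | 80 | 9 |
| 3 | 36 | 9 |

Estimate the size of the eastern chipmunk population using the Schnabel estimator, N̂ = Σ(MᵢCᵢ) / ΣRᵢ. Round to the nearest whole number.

Marked at large before each occasion: Mᵢ = Σⱼ<ᵢ (Cⱼ − Rⱼ) → M1=0, M2=55, M3=126
Σ MᵢCᵢ = 0·55 + 55·80 + 126·36 = 0 + 4400 + 4536 = 8936
Σ Rᵢ = 0 + 9 + 9 = 18
N̂ = 8936 / 18 ≈ 496.4 → 496

N ≈ 496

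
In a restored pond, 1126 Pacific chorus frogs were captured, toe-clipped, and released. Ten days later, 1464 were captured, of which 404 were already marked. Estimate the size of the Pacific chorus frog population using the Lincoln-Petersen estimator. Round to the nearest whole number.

The marked fraction in the recapture sample should equal the marked fraction in the population: 404/1464 = 1126/N.
N = (1126 × 1464) / 404 = 1648464 / 404 ≈ 4080.4 → 4080

N ≈ 4080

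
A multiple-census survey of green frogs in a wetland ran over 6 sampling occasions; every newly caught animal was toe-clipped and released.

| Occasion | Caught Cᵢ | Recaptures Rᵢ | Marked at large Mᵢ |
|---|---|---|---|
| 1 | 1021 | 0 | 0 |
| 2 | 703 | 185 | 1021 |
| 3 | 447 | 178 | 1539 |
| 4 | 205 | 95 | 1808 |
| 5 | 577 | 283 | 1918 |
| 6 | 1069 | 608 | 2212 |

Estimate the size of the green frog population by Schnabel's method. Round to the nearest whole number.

Σ MᵢCᵢ = 0·1021 + 1021·703 + 1539·447 + 1808·205 + 1918·577 + 2212·1069 = 0 + 717763 + 687933 + 370640 + 1106686 + 2364628 = 5247650
Σ Rᵢ = 0 + 185 + 178 + 95 + 283 + 608 = 1349
N̂ = 5247650 / 1349 ≈ 3890.0 → 3890

N ≈ 3890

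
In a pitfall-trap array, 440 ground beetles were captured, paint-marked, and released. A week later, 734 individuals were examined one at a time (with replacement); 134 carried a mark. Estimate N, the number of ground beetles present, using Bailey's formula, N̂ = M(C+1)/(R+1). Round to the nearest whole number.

N̂ = 440·(734+1)/(134+1) = 440·735/135 = 323400/135 ≈ 2395.6 → 2396

N ≈ 2396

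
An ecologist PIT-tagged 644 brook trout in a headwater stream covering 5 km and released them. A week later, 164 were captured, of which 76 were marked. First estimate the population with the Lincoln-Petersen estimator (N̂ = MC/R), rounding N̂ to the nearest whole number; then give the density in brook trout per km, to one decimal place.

N̂ = 644·164/76 = 105616/76 ≈ 1389.7 → 1390
Density = N̂ / area = 1390 / 5 = 278.0 per km

density ≈ 278.0 brook trout per km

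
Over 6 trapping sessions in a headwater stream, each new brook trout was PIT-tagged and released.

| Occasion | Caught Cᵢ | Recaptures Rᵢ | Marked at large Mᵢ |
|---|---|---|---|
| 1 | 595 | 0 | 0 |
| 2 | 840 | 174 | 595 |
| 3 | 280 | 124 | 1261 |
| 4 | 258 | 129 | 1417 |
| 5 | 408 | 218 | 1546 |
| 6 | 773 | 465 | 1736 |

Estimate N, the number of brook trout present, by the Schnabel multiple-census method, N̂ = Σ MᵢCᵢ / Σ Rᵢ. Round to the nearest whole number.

Σ MᵢCᵢ = 0·595 + 595·840 + 1261·280 + 1417·258 + 1546·408 + 1736·773 = 0 + 499800 + 353080 + 365586 + 630768 + 1341928 = 3191162
Σ Rᵢ = 0 + 174 + 124 + 129 + 218 + 465 = 1110
N̂ = 3191162 / 1110 ≈ 2874.9 → 2875

N ≈ 2875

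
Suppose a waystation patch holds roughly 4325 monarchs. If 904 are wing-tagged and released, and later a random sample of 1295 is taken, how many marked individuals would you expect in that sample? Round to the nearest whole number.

expected recaptures ≈ 271

The marked fraction of the population is 904/4325, so in a sample of 1295 expect C·(M/N) marked.
E[R] = 904 × 1295 / 4325 = 1170680 / 4325 ≈ 270.7 → 271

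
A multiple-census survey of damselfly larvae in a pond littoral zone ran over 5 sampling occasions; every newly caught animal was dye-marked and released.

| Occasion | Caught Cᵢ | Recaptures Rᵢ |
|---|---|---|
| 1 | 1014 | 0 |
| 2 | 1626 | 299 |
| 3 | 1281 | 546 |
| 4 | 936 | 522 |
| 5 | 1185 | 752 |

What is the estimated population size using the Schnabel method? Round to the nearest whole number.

N ≈ 5504

Marked at large before each occasion: Mᵢ = Σⱼ<ᵢ (Cⱼ − Rⱼ) → M1=0, M2=1014, M3=2341, M4=3076, M5=3490
Σ MᵢCᵢ = 0·1014 + 1014·1626 + 2341·1281 + 3076·936 + 3490·1185 = 0 + 1648764 + 2998821 + 2879136 + 4135650 = 11662371
Σ Rᵢ = 0 + 299 + 546 + 522 + 752 = 2119
N̂ = 11662371 / 2119 ≈ 5503.7 → 5504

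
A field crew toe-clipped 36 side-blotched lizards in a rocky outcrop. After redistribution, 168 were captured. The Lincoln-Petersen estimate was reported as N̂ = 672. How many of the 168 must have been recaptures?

From N = M·C/R: R = M·C / N = 36·168 / 672 = 6048 / 672 = 9.

R = 9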